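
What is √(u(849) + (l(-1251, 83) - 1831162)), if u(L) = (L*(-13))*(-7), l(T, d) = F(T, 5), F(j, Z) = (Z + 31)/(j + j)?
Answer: I*√33887160141/139 ≈ 1324.3*I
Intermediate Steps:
F(j, Z) = (31 + Z)/(2*j) (F(j, Z) = (31 + Z)/((2*j)) = (31 + Z)*(1/(2*j)) = (31 + Z)/(2*j))
l(T, d) = 18/T (l(T, d) = (31 + 5)/(2*T) = (½)*36/T = 18/T)
u(L) = 91*L (u(L) = -13*L*(-7) = 91*L)
√(u(849) + (l(-1251, 83) - 1831162)) = √(91*849 + (18/(-1251) - 1831162)) = √(77259 + (18*(-1/1251) - 1831162)) = √(77259 + (-2/139 - 1831162)) = √(77259 - 254531520/139) = √(-243792519/139) = I*√33887160141/139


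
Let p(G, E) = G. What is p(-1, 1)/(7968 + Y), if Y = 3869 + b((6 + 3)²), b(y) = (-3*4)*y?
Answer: -1/10865 ≈ -9.2039e-5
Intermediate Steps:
b(y) = -12*y
Y = 2897 (Y = 3869 - 12*(6 + 3)² = 3869 - 12*9² = 3869 - 12*81 = 3869 - 972 = 2897)
p(-1, 1)/(7968 + Y) = -1/(7968 + 2897) = -1/10865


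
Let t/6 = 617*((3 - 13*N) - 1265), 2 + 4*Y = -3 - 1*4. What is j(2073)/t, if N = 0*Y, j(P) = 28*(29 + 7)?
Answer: -84/389327 ≈ -0.00021576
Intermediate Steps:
j(P) = 1008 (j(P) = 28*36 = 1008)
Y = -9/4 (Y = -½ + (-3 - 1*4)/4 = -½ + (-3 - 4)/4 = -½ + (¼)*(-7) = -½ - 7/4 = -9/4 ≈ -2.2500)
N = 0 (N = 0*(-9/4) = 0)
t = -4671924 (t = 6*(617*((3 - 13*0) - 1265)) = 6*(617*((3 + 0) - 1265)) = 6*(617*(3 - 1265)) = 6*(617*(-1262)) = 6*(-778654) = -4671924)
j(2073)/t = 1008/(-4671924) = 1008*(-1/4671924) = -84/389327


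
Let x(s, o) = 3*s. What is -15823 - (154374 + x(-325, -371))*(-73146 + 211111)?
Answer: -21163708858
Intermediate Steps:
-15823 - (154374 + x(-325, -371))*(-73146 + 211111) = -15823 - (154374 + 3*(-325))*(-73146 + 211111) = -15823 - (154374 - 975)*137965 = -15823 - 153399*137965 = -15823 - 1*21163693035 = -15823 - 21163693035 = -21163708858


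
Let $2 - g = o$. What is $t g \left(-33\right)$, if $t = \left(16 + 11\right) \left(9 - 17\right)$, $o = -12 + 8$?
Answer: $42768$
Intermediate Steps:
$o = -4$
$t = -216$ ($t = 27 \left(-8\right) = -216$)
$g = 6$ ($g = 2 - -4 = 2 + 4 = 6$)
$t g \left(-33\right) = \left(-216\right) 6 \left(-33\right) = \left(-1296\right) \left(-33\right) = 42768$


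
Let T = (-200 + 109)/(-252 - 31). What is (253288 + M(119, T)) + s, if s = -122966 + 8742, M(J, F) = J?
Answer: 139183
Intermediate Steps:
T = 91/283 (T = -91/(-283) = -91*(-1/283) = 91/283 ≈ 0.32155)
s = -114224
(253288 + M(119, T)) + s = (253288 + 119) - 114224 = 253407 - 114224 = 139183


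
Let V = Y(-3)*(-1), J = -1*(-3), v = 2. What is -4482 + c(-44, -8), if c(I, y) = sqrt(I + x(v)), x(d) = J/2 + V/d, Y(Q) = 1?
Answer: -4482 + I*sqrt(43) ≈ -4482.0 + 6.5574*I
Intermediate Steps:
J = 3
V = -1 (V = 1*(-1) = -1)
x(d) = 3/2 - 1/d
c(I, y) = sqrt(1 + I) (c(I, y) = sqrt(I + (3/2 - 1/2)) = sqrt(I + 1) = sqrt(1 + I))
-4482 + c(-44, -8) = -4482 + sqrt(1 - 44) = -4482 + sqrt(-43) = -4482 + I*sqrt(43)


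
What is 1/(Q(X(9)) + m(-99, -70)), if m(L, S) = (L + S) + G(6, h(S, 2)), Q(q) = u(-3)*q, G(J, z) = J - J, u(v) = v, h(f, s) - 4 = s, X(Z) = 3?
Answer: -1/178 ≈ -0.0056180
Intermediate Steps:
h(f, s) = 4 + s
G(J, z) = 0
Q(q) = -3*q
m(L, S) = L + S (m(L, S) = (L + S) + 0 = L + S)
1/(Q(X(9)) + m(-99, -70)) = 1/(-3*3 + (-99 - 70)) = 1/(-9 - 169) = 1/(-178) = -1/178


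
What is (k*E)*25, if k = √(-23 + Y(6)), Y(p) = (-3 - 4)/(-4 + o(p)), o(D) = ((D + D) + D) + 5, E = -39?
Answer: -1950*I*√2109/19 ≈ -4713.2*I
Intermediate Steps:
o(D) = 5 + 3*D (o(D) = (2*D + D) + 5 = 3*D + 5 = 5 + 3*D)
Y(p) = -7/(1 + 3*p) (Y(p) = (-3 - 4)/(-4 + (5 + 3*p)) = -7/(1 + 3*p))
k = 2*I*√2109/19 (k = √(-23 - 7/(1 + 3*6)) = √(-23 - 7/(1 + 18)) = √(-23 - 7/19) = √(-444/19) = 2*I*√2109/19 ≈ 4.8341*I)
(k*E)*25 = ((2*I*√2109/19)*(-39))*25 = -78*I*√2109/19*25 = -1950*I*√2109/19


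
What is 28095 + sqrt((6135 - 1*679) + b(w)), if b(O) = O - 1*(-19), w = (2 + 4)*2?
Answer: 28095 + sqrt(5487) ≈ 28169.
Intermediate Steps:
w = 12 (w = 6*2 = 12)
b(O) = 19 + O (b(O) = O + 19 = 19 + O)
28095 + sqrt((6135 - 1*679) + b(w)) = 28095 + sqrt((6135 - 1*679) + (19 + 12)) = 28095 + sqrt((6135 - 679) + 31) = 28095 + sqrt(5456 + 31) = 28095 + sqrt(5487)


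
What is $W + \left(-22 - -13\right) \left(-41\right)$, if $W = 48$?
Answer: $417$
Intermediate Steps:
$W + \left(-22 - -13\right) \left(-41\right) = 48 + \left(-22 - -13\right) \left(-41\right) = 48 + \left(-22 + 13\right) \left(-41\right) = 48 - -369 = 48 + 369 = 417$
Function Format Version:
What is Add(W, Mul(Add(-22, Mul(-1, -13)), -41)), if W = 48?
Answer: 417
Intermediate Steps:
Add(W, Mul(Add(-22, Mul(-1, -13)), -41)) = Add(48, Mul(Add(-22, Mul(-1, -13)), -41)) = Add(48, Mul(Add(-22, 13), -41)) = Add(48, Mul(-9, -41)) = Add(48, 369) = 417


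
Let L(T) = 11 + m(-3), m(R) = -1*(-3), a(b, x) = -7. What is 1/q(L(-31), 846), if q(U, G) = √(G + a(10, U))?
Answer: √839/839 ≈ 0.034524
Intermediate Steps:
m(R) = 3
L(T) = 14 (L(T) = 11 + 3 = 14)
q(U, G) = √(-7 + G) (q(U, G) = √(G - 7) = √(-7 + G))
1/q(L(-31), 846) = 1/(√(-7 + 846)) = 1/(√839) = √839/839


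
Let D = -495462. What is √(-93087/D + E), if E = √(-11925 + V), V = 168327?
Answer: √(5124563466 + 81827531148*√17378)/165154 ≈ 19.891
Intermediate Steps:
E = 3*√17378 (E = √(-11925 + 168327) = √156402 = 3*√17378 ≈ 395.48)
√(-93087/D + E) = √(-93087/(-495462) + 3*√17378) = √(-93087*(-1/495462) + 3*√17378) = √(31029/165154 + 3*√17378)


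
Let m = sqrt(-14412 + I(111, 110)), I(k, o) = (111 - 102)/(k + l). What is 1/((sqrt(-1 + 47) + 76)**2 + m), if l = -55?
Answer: 28/(28*(76 + sqrt(46))**2 + I*sqrt(11298882)) ≈ 0.00014588 - 2.5555e-6*I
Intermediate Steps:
I(k, o) = 9/(-55 + k) (I(k, o) = (111 - 102)/(k - 55) = 9/(-55 + k))
m = I*sqrt(11298882)/28 (m = sqrt(-14412 + 9/(-55 + 111)) = sqrt(-14412 + 9/56) = sqrt(-807063/56) = I*sqrt(11298882)/28 ≈ 120.05*I)
1/((sqrt(-1 + 47) + 76)**2 + m) = 1/((sqrt(-1 + 47) + 76)**2 + I*sqrt(11298882)/28) = 1/((sqrt(46) + 76)**2 + I*sqrt(11298882)/28) = 1/((76 + sqrt(46))**2 + I*sqrt(11298882)/28)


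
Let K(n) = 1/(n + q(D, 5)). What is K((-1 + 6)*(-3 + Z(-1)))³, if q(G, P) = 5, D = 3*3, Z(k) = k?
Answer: -1/3375 ≈ -0.00029630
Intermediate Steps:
D = 9
K(n) = 1/(5 + n) (K(n) = 1/(n + 5) = 1/(5 + n))
K((-1 + 6)*(-3 + Z(-1)))³ = (1/(5 + (-1 + 6)*(-3 - 1)))³ = (1/(5 + 5*(-4)))³ = (1/(5 - 20))³ = (1/(-15))³ = (-1/15)³ = -1/3375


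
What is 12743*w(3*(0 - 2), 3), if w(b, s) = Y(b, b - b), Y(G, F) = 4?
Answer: 50972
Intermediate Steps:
w(b, s) = 4
12743*w(3*(0 - 2), 3) = 12743*4 = 50972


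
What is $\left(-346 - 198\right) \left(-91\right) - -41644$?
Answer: $91148$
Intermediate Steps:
$\left(-346 - 198\right) \left(-91\right) - -41644 = \left(-346 - 198\right) \left(-91\right) + 41644 = \left(-544\right) \left(-91\right) + 41644 = 49504 + 41644 = 91148$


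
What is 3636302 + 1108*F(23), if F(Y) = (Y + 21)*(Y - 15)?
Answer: 4026318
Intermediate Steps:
F(Y) = (-15 + Y)*(21 + Y) (F(Y) = (21 + Y)*(-15 + Y) = (-15 + Y)*(21 + Y))
3636302 + 1108*F(23) = 3636302 + 1108*(-315 + 23² + 6*23) = 3636302 + 1108*(-315 + 529 + 138) = 3636302 + 1108*352 = 3636302 + 390016 = 4026318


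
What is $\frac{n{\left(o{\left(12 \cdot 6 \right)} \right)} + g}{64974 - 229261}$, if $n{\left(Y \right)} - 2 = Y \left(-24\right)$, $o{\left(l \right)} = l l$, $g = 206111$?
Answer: $- \frac{81697}{164287} \approx -0.49728$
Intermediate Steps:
$o{\left(l \right)} = l^{2}$
$n{\left(Y \right)} = 2 - 24 Y$ ($n{\left(Y \right)} = 2 + Y \left(-24\right) = 2 - 24 Y$)
$\frac{n{\left(o{\left(12 \cdot 6 \right)} \right)} + g}{64974 - 229261} = \frac{\left(2 - 24 \left(12 \cdot 6\right)^{2}\right) + 206111}{64974 - 229261} = \frac{\left(2 - 24 \cdot 72^{2}\right) + 206111}{-164287} = \left(\left(2 - 124416\right) + 206111\right) \left(- \frac{1}{164287}\right) = \left(-124414 + 206111\right) \left(- \frac{1}{164287}\right) = 81697 \left(- \frac{1}{164287}\right) = - \frac{81697}{164287}$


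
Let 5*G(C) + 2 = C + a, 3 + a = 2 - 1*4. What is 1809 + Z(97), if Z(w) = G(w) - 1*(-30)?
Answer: 1857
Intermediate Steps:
a = -5 (a = -3 + (2 - 1*4) = -3 + (2 - 4) = -3 - 2 = -5)
G(C) = -7/5 + C/5 (G(C) = -2/5 + (C - 5)/5 = -2/5 + (-5 + C)/5 = -2/5 + (-1 + C/5) = -7/5 + C/5)
Z(w) = 143/5 + w/5 (Z(w) = (-7/5 + w/5) - 1*(-30) = (-7/5 + w/5) + 30 = 143/5 + w/5)
1809 + Z(97) = 1809 + (143/5 + (1/5)*97) = 1809 + (143/5 + 97/5) = 1809 + 48 = 1857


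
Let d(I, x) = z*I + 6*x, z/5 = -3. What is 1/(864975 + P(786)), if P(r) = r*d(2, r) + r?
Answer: 1/4548957 ≈ 2.1983e-7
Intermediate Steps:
z = -15 (z = 5*(-3) = -15)
d(I, x) = -15*I + 6*x
P(r) = r + r*(-30 + 6*r) (P(r) = r*(-15*2 + 6*r) + r = r*(-30 + 6*r) + r = r + r*(-30 + 6*r))
1/(864975 + P(786)) = 1/(864975 + 786*(-29 + 6*786)) = 1/(864975 + 786*(-29 + 4716)) = 1/(864975 + 786*4687) = 1/(864975 + 3683982) = 1/4548957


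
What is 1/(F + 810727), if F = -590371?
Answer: 1/220356 ≈ 4.5381e-6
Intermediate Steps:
1/(F + 810727) = 1/(-590371 + 810727) = 1/220356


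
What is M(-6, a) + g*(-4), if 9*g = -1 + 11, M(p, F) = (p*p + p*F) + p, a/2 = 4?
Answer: -202/9 ≈ -22.444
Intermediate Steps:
a = 8 (a = 2*4 = 8)
M(p, F) = p + p² + F*p (M(p, F) = (p² + F*p) + p = p + p² + F*p)
g = 10/9 (g = (-1 + 11)/9 = (⅑)*10 = 10/9 ≈ 1.1111)
M(-6, a) + g*(-4) = -6*(1 + 8 - 6) + (10/9)*(-4) = -6*3 - 40/9 = -18 - 40/9 = -202/9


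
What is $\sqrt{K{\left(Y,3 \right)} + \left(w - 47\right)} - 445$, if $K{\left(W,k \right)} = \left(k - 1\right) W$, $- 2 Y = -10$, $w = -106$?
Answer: $-445 + i \sqrt{143} \approx -445.0 + 11.958 i$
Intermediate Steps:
$Y = 5$ ($Y = \left(- \frac{1}{2}\right) \left(-10\right) = 5$)
$K{\left(W,k \right)} = W \left(-1 + k\right)$ ($K{\left(W,k \right)} = \left(-1 + k\right) W = W \left(-1 + k\right)$)
$\sqrt{K{\left(Y,3 \right)} + \left(w - 47\right)} - 445 = \sqrt{5 \left(-1 + 3\right) - 153} - 445 = \sqrt{5 \cdot 2 - 153} - 445 = \sqrt{10 - 153} - 445 = \sqrt{-143} - 445 = i \sqrt{143} - 445 = -445 + i \sqrt{143}$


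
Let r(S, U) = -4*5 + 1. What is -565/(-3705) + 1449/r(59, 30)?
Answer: -56398/741 ≈ -76.111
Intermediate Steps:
r(S, U) = -19 (r(S, U) = -20 + 1 = -19)
-565/(-3705) + 1449/r(59, 30) = -565/(-3705) + 1449/(-19) = -565*(-1/3705) + 1449*(-1/19) = 113/741 - 1449/19 = -56398/741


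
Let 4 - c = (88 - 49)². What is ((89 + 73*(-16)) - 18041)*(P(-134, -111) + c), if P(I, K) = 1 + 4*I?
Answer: 39234240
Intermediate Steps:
c = -1517 (c = 4 - (88 - 49)² = 4 - 1*39² = 4 - 1*1521 = 4 - 1521 = -1517)
((89 + 73*(-16)) - 18041)*(P(-134, -111) + c) = ((89 + 73*(-16)) - 18041)*((1 + 4*(-134)) - 1517) = ((89 - 1168) - 18041)*((1 - 536) - 1517) = (-1079 - 18041)*(-535 - 1517) = -19120*(-2052) = 39234240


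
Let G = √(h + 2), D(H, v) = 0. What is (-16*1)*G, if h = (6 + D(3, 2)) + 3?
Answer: -16*√11 ≈ -53.066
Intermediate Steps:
h = 9 (h = (6 + 0) + 3 = 6 + 3 = 9)
G = √11 (G = √(9 + 2) = √11 ≈ 3.3166)
(-16*1)*G = (-16*1)*√11 = -16*√11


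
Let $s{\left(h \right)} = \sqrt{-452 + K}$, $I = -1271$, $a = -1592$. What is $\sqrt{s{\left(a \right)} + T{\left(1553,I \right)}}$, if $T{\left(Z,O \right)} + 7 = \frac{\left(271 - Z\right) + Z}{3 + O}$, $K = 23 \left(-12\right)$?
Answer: $\frac{\sqrt{-2899599 + 803912 i \sqrt{182}}}{634} \approx 3.2183 + 4.1918 i$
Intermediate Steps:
$K = -276$
$T{\left(Z,O \right)} = -7 + \frac{271}{3 + O}$ ($T{\left(Z,O \right)} = -7 + \frac{\left(271 - Z\right) + Z}{3 + O} = -7 + \frac{271}{3 + O}$)
$s{\left(h \right)} = 2 i \sqrt{182}$ ($s{\left(h \right)} = \sqrt{-452 - 276} = \sqrt{-728} = 2 i \sqrt{182}$)
$\sqrt{s{\left(a \right)} + T{\left(1553,I \right)}} = \sqrt{2 i \sqrt{182} + \frac{250 - -8897}{3 - 1271}} = \sqrt{2 i \sqrt{182} + \frac{250 + 8897}{-1268}} = \sqrt{2 i \sqrt{182} - \frac{9147}{1268}} = \sqrt{- \frac{9147}{1268} + 2 i \sqrt{182}}$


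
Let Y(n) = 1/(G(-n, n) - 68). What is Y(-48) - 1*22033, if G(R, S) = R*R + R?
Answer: -50323371/2284 ≈ -22033.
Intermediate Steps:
G(R, S) = R + R**2 (G(R, S) = R**2 + R = R + R**2)
Y(n) = 1/(-68 - n*(1 - n)) (Y(n) = 1/((-n)*(1 - n) - 68) = 1/(-n*(1 - n) - 68) = 1/(-68 - n*(1 - n)))
Y(-48) - 1*22033 = 1/(-68 - 48*(-1 - 48)) - 1*22033 = 1/(-68 - 48*(-49)) - 22033 = 1/(-68 + 2352) - 22033 = 1/2284 - 22033 = -50323371/2284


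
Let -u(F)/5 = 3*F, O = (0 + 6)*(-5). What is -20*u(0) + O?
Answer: -30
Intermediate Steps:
O = -30 (O = 6*(-5) = -30)
u(F) = -15*F
-20*u(0) + O = -(-300)*0 - 30 = -20*0 - 30 = 0 - 30 = -30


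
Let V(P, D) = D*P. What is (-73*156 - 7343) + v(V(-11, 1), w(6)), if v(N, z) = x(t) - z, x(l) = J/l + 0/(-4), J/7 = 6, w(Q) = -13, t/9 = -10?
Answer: -280777/15 ≈ -18718.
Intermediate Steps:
t = -90 (t = 9*(-10) = -90)
J = 42 (J = 7*6 = 42)
x(l) = 42/l (x(l) = 42/l + 0/(-4) = 42/l + 0*(-1/4) = 42/l + 0 = 42/l)
v(N, z) = -7/15 - z (v(N, z) = 42/(-90) - z = 42*(-1/90) - z = -7/15 - z)
(-73*156 - 7343) + v(V(-11, 1), w(6)) = (-73*156 - 7343) + (-7/15 - 1*(-13)) = (-11388 - 7343) + (-7/15 + 13) = -18731 + 188/15 = -280777/15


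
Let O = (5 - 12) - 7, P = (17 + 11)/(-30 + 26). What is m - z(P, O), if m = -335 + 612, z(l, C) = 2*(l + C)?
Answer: 319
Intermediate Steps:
P = -7 (P = 28/(-4) = 28*(-¼) = -7)
O = -14 (O = -7 - 7 = -14)
z(l, C) = 2*C + 2*l (z(l, C) = 2*(C + l) = 2*C + 2*l)
m = 277
m - z(P, O) = 277 - (2*(-14) + 2*(-7)) = 277 - (-28 - 14) = 277 - 1*(-42) = 277 + 42 = 319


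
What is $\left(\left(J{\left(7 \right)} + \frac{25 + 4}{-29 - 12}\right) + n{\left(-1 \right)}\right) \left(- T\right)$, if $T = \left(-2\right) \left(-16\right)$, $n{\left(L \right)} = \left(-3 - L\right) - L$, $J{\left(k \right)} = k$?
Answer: $- \frac{6944}{41} \approx -169.37$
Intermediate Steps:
$n{\left(L \right)} = -3 - 2 L$
$T = 32$
$\left(\left(J{\left(7 \right)} + \frac{25 + 4}{-29 - 12}\right) + n{\left(-1 \right)}\right) \left(- T\right) = \left(\left(7 + \frac{25 + 4}{-29 - 12}\right) - 1\right) \left(\left(-1\right) 32\right) = \left(\left(7 + \frac{29}{-41}\right) + \left(-3 + 2\right)\right) \left(-32\right) = \left(\left(7 + 29 \left(- \frac{1}{41}\right)\right) - 1\right) \left(-32\right) = \left(\left(7 - \frac{29}{41}\right) - 1\right) \left(-32\right) = \left(\frac{258}{41} - 1\right) \left(-32\right) = \frac{217}{41} \left(-32\right) = - \frac{6944}{41}$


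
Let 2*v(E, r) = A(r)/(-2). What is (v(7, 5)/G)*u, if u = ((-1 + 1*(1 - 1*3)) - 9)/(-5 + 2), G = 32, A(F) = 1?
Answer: -1/32 ≈ -0.031250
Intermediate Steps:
v(E, r) = -¼ (v(E, r) = (1/(-2))/2 = (1*(-½))/2 = (½)*(-½) = -¼)
u = 4 (u = ((-1 + 1*(1 - 3)) - 9)/(-3) = ((-1 + 1*(-2)) - 9)*(-⅓) = ((-1 - 2) - 9)*(-⅓) = (-3 - 9)*(-⅓) = -12*(-⅓) = 4)
(v(7, 5)/G)*u = -¼/32*4 = -¼*1/32*4 = -1/128*4 = -1/32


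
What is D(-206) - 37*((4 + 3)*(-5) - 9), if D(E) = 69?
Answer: 1697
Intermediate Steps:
D(-206) - 37*((4 + 3)*(-5) - 9) = 69 - 37*((4 + 3)*(-5) - 9) = 69 - 37*(7*(-5) - 9) = 69 - 37*(-35 - 9) = 69 - 37*(-44) = 69 + 1628 = 1697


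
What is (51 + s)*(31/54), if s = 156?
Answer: 713/6 ≈ 118.83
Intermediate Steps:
(51 + s)*(31/54) = (51 + 156)*(31/54) = 207*(31*(1/54)) = 207*(31/54) = 713/6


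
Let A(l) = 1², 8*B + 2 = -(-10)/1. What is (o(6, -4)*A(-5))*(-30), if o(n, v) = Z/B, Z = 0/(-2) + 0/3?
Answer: 0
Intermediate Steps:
Z = 0 (Z = 0*(-½) + 0*(⅓) = 0 + 0 = 0)
B = 1 (B = -¼ + (-(-10)/1)/8 = -¼ + (-(-10))/8 = -¼ + (-5*(-2))/8 = -¼ + (⅛)*10 = -¼ + 5/4 = 1)
o(n, v) = 0 (o(n, v) = 0/1 = 0*1 = 0)
A(l) = 1
(o(6, -4)*A(-5))*(-30) = (0*1)*(-30) = 0*(-30) = 0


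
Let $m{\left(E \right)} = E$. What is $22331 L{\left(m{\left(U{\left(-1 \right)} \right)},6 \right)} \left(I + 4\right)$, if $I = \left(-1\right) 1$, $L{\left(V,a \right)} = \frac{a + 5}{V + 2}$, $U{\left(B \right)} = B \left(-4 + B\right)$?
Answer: $\frac{736923}{7} \approx 1.0527 \cdot 10^{5}$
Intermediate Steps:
$L{\left(V,a \right)} = \frac{5 + a}{2 + V}$
$I = -1$
$22331 L{\left(m{\left(U{\left(-1 \right)} \right)},6 \right)} \left(I + 4\right) = 22331 \frac{5 + 6}{2 - \left(-4 - 1\right)} \left(-1 + 4\right) = 22331 \frac{1}{2 - -5} \cdot 11 \cdot 3 = 22331 \frac{1}{2 + 5} \cdot 11 \cdot 3 = 22331 \cdot \frac{1}{7} \cdot 11 \cdot 3 = 22331 \cdot \frac{11}{7} \cdot 3 = 22331 \cdot \frac{33}{7} = \frac{736923}{7}$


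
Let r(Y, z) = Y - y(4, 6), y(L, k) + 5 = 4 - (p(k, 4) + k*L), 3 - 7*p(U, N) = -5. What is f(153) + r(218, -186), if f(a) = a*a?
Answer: 165572/7 ≈ 23653.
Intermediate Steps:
p(U, N) = 8/7 (p(U, N) = 3/7 - ⅐*(-5) = 3/7 + 5/7 = 8/7)
y(L, k) = -15/7 - L*k (y(L, k) = -5 + (4 - (8/7 + k*L)) = -5 + (4 - (8/7 + L*k)) = -5 + (4 + (-8/7 - L*k)) = -5 + (20/7 - L*k) = -15/7 - L*k)
f(a) = a²
r(Y, z) = 183/7 + Y (r(Y, z) = Y - (-15/7 - 1*4*6) = Y - (-15/7 - 24) = Y - 1*(-183/7) = Y + 183/7 = 183/7 + Y)
f(153) + r(218, -186) = 153² + (183/7 + 218) = 23409 + 1709/7 = 165572/7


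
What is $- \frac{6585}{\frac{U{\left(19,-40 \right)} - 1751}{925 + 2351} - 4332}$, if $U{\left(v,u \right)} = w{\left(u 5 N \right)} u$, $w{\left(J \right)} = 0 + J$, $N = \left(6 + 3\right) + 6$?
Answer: $\frac{21572460}{14073383} \approx 1.5329$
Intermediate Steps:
$N = 15$ ($N = 9 + 6 = 15$)
$w{\left(J \right)} = J$
$U{\left(v,u \right)} = 75 u^{2}$ ($U{\left(v,u \right)} = u 5 \cdot 15 u = 5 u 15 u = 75 u u = 75 u^{2}$)
$- \frac{6585}{\frac{U{\left(19,-40 \right)} - 1751}{925 + 2351} - 4332} = - \frac{6585}{\frac{75 \left(-40\right)^{2} - 1751}{925 + 2351} - 4332} = - \frac{6585}{\frac{75 \cdot 1600 - 1751}{3276} - 4332} = - \frac{6585}{\left(120000 - 1751\right) \frac{1}{3276} - 4332} = - \frac{6585}{118249 \cdot \frac{1}{3276} - 4332} = - \frac{6585}{\frac{118249}{3276} - 4332} = - \frac{6585}{- \frac{14073383}{3276}} = \left(-6585\right) \left(- \frac{3276}{14073383}\right) = \frac{21572460}{14073383}$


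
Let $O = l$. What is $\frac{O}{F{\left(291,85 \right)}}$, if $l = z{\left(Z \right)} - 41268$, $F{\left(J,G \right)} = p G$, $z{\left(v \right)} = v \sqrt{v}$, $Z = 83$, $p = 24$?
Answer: $- \frac{3439}{170} + \frac{83 \sqrt{83}}{2040} \approx -19.859$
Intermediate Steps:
$z{\left(v \right)} = v^{\frac{3}{2}}$
$F{\left(J,G \right)} = 24 G$
$l = -41268 + 83 \sqrt{83}$ ($l = 83^{\frac{3}{2}} - 41268 = 83 \sqrt{83} - 41268 = -41268 + 83 \sqrt{83} \approx -40512.0$)
$O = -41268 + 83 \sqrt{83} \approx -40512.0$
$\frac{O}{F{\left(291,85 \right)}} = \frac{-41268 + 83 \sqrt{83}}{24 \cdot 85} = \frac{-41268 + 83 \sqrt{83}}{2040} = \left(-41268 + 83 \sqrt{83}\right) \frac{1}{2040} = - \frac{3439}{170} + \frac{83 \sqrt{83}}{2040}$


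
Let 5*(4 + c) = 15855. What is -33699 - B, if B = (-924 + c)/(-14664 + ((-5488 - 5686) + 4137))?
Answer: -731299756/21701 ≈ -33699.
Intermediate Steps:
c = 3167 (c = -4 + (⅕)*15855 = -4 + 3171 = 3167)
B = -2243/21701 (B = (-924 + 3167)/(-14664 + ((-5488 - 5686) + 4137)) = 2243/(-14664 + (-11174 + 4137)) = 2243/(-14664 - 7037) = 2243/(-21701) = 2243*(-1/21701) = -2243/21701 ≈ -0.10336)
-33699 - B = -33699 - 1*(-2243/21701) = -33699 + 2243/21701 = -731299756/21701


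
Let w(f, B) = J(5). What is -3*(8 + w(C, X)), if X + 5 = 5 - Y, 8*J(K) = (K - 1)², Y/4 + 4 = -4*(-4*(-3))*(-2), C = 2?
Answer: -30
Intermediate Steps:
Y = 368 (Y = -16 + 4*(-4*(-4*(-3))*(-2)) = -16 + 4*(-48*(-2)) = -16 + 4*(-4*(-24)) = -16 + 4*96 = -16 + 384 = 368)
J(K) = (-1 + K)²/8 (J(K) = (K - 1)²/8 = (-1 + K)²/8)
X = -368 (X = -5 + (5 - 1*368) = -5 + (5 - 368) = -5 - 363 = -368)
w(f, B) = 2 (w(f, B) = (-1 + 5)²/8 = (⅛)*4² = (⅛)*16 = 2)
-3*(8 + w(C, X)) = -3*(8 + 2) = -3*10 = -30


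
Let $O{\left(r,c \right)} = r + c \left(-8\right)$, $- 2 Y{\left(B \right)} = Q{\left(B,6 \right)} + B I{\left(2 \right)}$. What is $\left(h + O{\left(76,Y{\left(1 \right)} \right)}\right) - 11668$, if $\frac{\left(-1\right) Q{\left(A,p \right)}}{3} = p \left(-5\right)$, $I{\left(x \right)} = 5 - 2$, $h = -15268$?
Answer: $-26488$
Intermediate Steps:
$I{\left(x \right)} = 3$ ($I{\left(x \right)} = 5 - 2 = 3$)
$Q{\left(A,p \right)} = 15 p$ ($Q{\left(A,p \right)} = - 3 p \left(-5\right) = - 3 \left(- 5 p\right) = 15 p$)
$Y{\left(B \right)} = -45 - \frac{3 B}{2}$ ($Y{\left(B \right)} = - \frac{15 \cdot 6 + B 3}{2} = - \frac{90 + 3 B}{2} = -45 - \frac{3 B}{2}$)
$O{\left(r,c \right)} = r - 8 c$
$\left(h + O{\left(76,Y{\left(1 \right)} \right)}\right) - 11668 = \left(-15268 - \left(-76 + 8 \left(-45 - \frac{3}{2}\right)\right)\right) - 11668 = \left(-15268 + \left(76 - -372\right)\right) - 11668 = \left(-15268 + \left(76 + 372\right)\right) - 11668 = \left(-15268 + 448\right) - 11668 = -14820 - 11668 = -26488$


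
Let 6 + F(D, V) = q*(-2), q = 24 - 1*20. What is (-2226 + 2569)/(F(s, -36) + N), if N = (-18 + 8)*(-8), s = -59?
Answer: 343/66 ≈ 5.1970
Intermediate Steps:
q = 4 (q = 24 - 20 = 4)
N = 80 (N = -10*(-8) = 80)
F(D, V) = -14 (F(D, V) = -6 + 4*(-2) = -6 - 8 = -14)
(-2226 + 2569)/(F(s, -36) + N) = (-2226 + 2569)/(-14 + 80) = 343/66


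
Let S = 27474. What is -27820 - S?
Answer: -55294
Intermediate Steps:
-27820 - S = -27820 - 1*27474 = -27820 - 27474 = -55294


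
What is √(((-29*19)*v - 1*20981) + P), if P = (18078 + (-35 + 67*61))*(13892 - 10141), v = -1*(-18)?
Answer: 3*√9219859 ≈ 9109.3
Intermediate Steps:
v = 18
P = 83009630 (P = (18078 + (-35 + 4087))*3751 = (18078 + 4052)*3751 = 22130*3751 = 83009630)
√(((-29*19)*v - 1*20981) + P) = √((-29*19*18 - 1*20981) + 83009630) = √((-551*18 - 20981) + 83009630) = √((-9918 - 20981) + 83009630) = √(-30899 + 83009630) = √82978731 = 3*√9219859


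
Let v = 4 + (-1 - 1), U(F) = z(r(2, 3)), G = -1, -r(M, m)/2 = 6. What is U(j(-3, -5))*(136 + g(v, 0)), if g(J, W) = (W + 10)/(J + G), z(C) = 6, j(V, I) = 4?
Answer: 876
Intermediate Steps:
r(M, m) = -12 (r(M, m) = -2*6 = -12)
U(F) = 6
v = 2 (v = 4 - 2 = 2)
g(J, W) = (10 + W)/(-1 + J) (g(J, W) = (W + 10)/(J - 1) = (10 + W)/(-1 + J))
U(j(-3, -5))*(136 + g(v, 0)) = 6*(136 + (10 + 0)/(-1 + 2)) = 6*(136 + 10/1) = 6*(136 + 1*10) = 6*(136 + 10) = 6*146 = 876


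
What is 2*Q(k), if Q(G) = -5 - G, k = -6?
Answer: 2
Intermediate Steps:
2*Q(k) = 2*(-5 - 1*(-6)) = 2*(-5 + 6) = 2*1 = 2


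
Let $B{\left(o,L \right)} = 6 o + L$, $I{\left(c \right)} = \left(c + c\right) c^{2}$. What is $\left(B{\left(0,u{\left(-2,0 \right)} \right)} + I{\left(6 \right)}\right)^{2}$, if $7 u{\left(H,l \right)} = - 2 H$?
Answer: $\frac{9168784}{49} \approx 1.8712 \cdot 10^{5}$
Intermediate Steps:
$u{\left(H,l \right)} = - \frac{2 H}{7}$ ($u{\left(H,l \right)} = \frac{\left(-2\right) H}{7} = - \frac{2 H}{7}$)
$I{\left(c \right)} = 2 c^{3}$ ($I{\left(c \right)} = 2 c c^{2} = 2 c^{3}$)
$B{\left(o,L \right)} = L + 6 o$
$\left(B{\left(0,u{\left(-2,0 \right)} \right)} + I{\left(6 \right)}\right)^{2} = \left(\left(\left(- \frac{2}{7}\right) \left(-2\right) + 6 \cdot 0\right) + 2 \cdot 6^{3}\right)^{2} = \left(\left(\frac{4}{7} + 0\right) + 2 \cdot 216\right)^{2} = \left(\frac{4}{7} + 432\right)^{2} = \left(\frac{3028}{7}\right)^{2} = \frac{9168784}{49}$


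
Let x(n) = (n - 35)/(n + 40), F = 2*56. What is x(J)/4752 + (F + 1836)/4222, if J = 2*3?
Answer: 212847389/461447712 ≈ 0.46126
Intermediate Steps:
F = 112
J = 6
x(n) = (-35 + n)/(40 + n)
x(J)/4752 + (F + 1836)/4222 = ((-35 + 6)/(40 + 6))/4752 + (112 + 1836)/4222 = (-29/46)*(1/4752) + 1948*(1/4222) = ((1/46)*(-29))*(1/4752) + 974/2111 = -29/46*1/4752 + 974/2111 = -29/218592 + 974/2111 = 212847389/461447712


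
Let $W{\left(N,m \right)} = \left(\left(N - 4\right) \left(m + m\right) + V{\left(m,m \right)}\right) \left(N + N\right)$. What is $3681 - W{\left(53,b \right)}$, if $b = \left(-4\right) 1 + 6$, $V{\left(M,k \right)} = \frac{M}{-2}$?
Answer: $-16989$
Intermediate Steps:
$V{\left(M,k \right)} = - \frac{M}{2}$ ($V{\left(M,k \right)} = M \left(- \frac{1}{2}\right) = - \frac{M}{2}$)
$b = 2$ ($b = -4 + 6 = 2$)
$W{\left(N,m \right)} = 2 N \left(- \frac{m}{2} + 2 m \left(-4 + N\right)\right)$ ($W{\left(N,m \right)} = \left(\left(N - 4\right) \left(m + m\right) - \frac{m}{2}\right) \left(N + N\right) = \left(\left(-4 + N\right) 2 m - \frac{m}{2}\right) 2 N = \left(2 m \left(-4 + N\right) - \frac{m}{2}\right) 2 N = \left(- \frac{m}{2} + 2 m \left(-4 + N\right)\right) 2 N = 2 N \left(- \frac{m}{2} + 2 m \left(-4 + N\right)\right)$)
$3681 - W{\left(53,b \right)} = 3681 - 53 \cdot 2 \left(-17 + 4 \cdot 53\right) = 3681 - 53 \cdot 2 \left(-17 + 212\right) = 3681 - 53 \cdot 2 \cdot 195 = 3681 - 20670 = -16989$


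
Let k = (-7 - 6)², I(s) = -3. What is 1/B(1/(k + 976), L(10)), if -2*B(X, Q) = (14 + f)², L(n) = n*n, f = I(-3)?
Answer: -2/121 ≈ -0.016529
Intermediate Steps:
f = -3
L(n) = n²
k = 169 (k = (-13)² = 169)
B(X, Q) = -121/2 (B(X, Q) = -(14 - 3)²/2 = -½*11² = -½*121 = -121/2)
1/B(1/(k + 976), L(10)) = 1/(-121/2) = -2/121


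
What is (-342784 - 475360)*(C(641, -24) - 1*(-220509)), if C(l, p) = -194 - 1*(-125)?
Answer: -180351663360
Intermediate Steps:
C(l, p) = -69 (C(l, p) = -194 + 125 = -69)
(-342784 - 475360)*(C(641, -24) - 1*(-220509)) = (-342784 - 475360)*(-69 - 1*(-220509)) = -818144*(-69 + 220509) = -818144*220440 = -180351663360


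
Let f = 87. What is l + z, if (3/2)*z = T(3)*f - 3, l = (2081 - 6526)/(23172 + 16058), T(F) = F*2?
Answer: 2713827/7846 ≈ 345.89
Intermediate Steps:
T(F) = 2*F
l = -889/7846 (l = -4445/39230 = -4445*1/39230 = -889/7846 ≈ -0.11331)
z = 346 (z = 2*((2*3)*87 - 3)/3 = 2*(6*87 - 3)/3 = 2*(522 - 3)/3 = (2/3)*519 = 346)
l + z = -889/7846 + 346 = 2713827/7846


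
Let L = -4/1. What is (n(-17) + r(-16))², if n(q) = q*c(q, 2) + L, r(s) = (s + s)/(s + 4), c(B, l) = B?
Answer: 744769/9 ≈ 82752.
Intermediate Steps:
L = -4 (L = -4*1 = -4)
r(s) = 2*s/(4 + s) (r(s) = (2*s)/(4 + s) = 2*s/(4 + s))
n(q) = -4 + q² (n(q) = q*q - 4 = q² - 4 = -4 + q²)
(n(-17) + r(-16))² = ((-4 + (-17)²) + 2*(-16)/(4 - 16))² = ((-4 + 289) + 2*(-16)/(-12))² = (285 + 2*(-16)*(-1/12))² = (285 + 8/3)² = (863/3)² = 744769/9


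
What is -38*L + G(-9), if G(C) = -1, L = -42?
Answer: 1595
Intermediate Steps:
-38*L + G(-9) = -38*(-42) - 1 = 1596 - 1 = 1595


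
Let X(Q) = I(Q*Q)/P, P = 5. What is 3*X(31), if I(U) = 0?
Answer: 0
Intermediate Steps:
X(Q) = 0 (X(Q) = 0/5 = 0*(⅕) = 0)
3*X(31) = 3*0 = 0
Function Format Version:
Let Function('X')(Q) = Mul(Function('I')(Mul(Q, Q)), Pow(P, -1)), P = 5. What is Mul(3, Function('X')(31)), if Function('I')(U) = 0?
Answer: 0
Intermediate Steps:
Function('X')(Q) = 0 (Function('X')(Q) = Mul(0, Pow(5, -1)) = Mul(0, Rational(1, 5)) = 0)
Mul(3, Function('X')(31)) = Mul(3, 0) = 0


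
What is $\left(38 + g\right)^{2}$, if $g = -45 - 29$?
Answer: $1296$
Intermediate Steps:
$g = -74$
$\left(38 + g\right)^{2} = \left(38 - 74\right)^{2} = \left(-36\right)^{2} = 1296$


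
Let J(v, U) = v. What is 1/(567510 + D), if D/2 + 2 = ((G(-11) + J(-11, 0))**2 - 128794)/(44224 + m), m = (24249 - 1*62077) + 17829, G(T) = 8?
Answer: 4845/2749515056 ≈ 1.7621e-6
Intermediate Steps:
m = -19999 (m = (24249 - 62077) + 17829 = -37828 + 17829 = -19999)
D = -70894/4845 (D = -4 + 2*(((8 - 11)**2 - 128794)/(44224 - 19999)) = -4 + 2*(((-3)**2 - 128794)/24225) = -4 + 2*((9 - 128794)*(1/24225)) = -4 + 2*(-128785*1/24225) = -4 + 2*(-25757/4845) = -4 - 51514/4845 = -70894/4845 ≈ -14.632)
1/(567510 + D) = 1/(567510 - 70894/4845) = 1/(2749515056/4845) = 4845/2749515056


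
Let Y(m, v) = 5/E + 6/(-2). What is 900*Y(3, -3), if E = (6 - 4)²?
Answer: -1575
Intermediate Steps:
E = 4 (E = 2² = 4)
Y(m, v) = -7/4 (Y(m, v) = 5/4 + 6/(-2) = 5*(¼) + 6*(-½) = 5/4 - 3 = -7/4)
900*Y(3, -3) = 900*(-7/4) = -1575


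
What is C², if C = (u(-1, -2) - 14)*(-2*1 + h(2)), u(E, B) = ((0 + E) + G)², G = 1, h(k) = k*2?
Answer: 784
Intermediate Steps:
h(k) = 2*k
u(E, B) = (1 + E)² (u(E, B) = ((0 + E) + 1)² = (E + 1)² = (1 + E)²)
C = -28 (C = ((1 - 1)² - 14)*(-2*1 + 2*2) = (0² - 14)*(-2 + 4) = (0 - 14)*2 = -14*2 = -28)
C² = (-28)² = 784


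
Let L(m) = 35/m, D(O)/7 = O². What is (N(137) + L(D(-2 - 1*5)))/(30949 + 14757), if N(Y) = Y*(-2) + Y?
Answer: -3354/1119797 ≈ -0.0029952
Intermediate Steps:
N(Y) = -Y (N(Y) = -2*Y + Y = -Y)
D(O) = 7*O²
(N(137) + L(D(-2 - 1*5)))/(30949 + 14757) = (-1*137 + 35/((7*(-2 - 1*5)²)))/(30949 + 14757) = (-137 + 35/((7*(-2 - 5)²)))/45706 = (-137 + 35/((7*(-7)²)))*(1/45706) = (-137 + 35/((7*49)))*(1/45706) = (-137 + 35/343)*(1/45706) = (-137 + 35*(1/343))*(1/45706) = (-137 + 5/49)*(1/45706) = -6708/49*1/45706 = -3354/1119797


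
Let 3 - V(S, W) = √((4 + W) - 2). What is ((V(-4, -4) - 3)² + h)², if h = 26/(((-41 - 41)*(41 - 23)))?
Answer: 2217121/544644 ≈ 4.0708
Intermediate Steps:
V(S, W) = 3 - √(2 + W) (V(S, W) = 3 - √((4 + W) - 2) = 3 - √(2 + W))
h = -13/738 (h = 26/((-82*18)) = 26/(-1476) = 26*(-1/1476) = -13/738 ≈ -0.017615)
((V(-4, -4) - 3)² + h)² = (((3 - √(2 - 4)) - 3)² - 13/738)² = (((3 - √(-2)) - 3)² - 13/738)² = (((3 - I*√2) - 3)² - 13/738)² = ((-I*√2)² - 13/738)² = (-2 - 13/738)² = (-1489/738)² = 2217121/544644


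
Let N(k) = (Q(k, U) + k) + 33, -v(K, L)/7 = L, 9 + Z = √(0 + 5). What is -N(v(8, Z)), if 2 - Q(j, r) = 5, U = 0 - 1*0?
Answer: -93 + 7*√5 ≈ -77.348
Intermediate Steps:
Z = -9 + √5 (Z = -9 + √(0 + 5) = -9 + √5 ≈ -6.7639)
U = 0 (U = 0 + 0 = 0)
Q(j, r) = -3 (Q(j, r) = 2 - 1*5 = 2 - 5 = -3)
v(K, L) = -7*L
N(k) = 30 + k (N(k) = (-3 + k) + 33 = 30 + k)
-N(v(8, Z)) = -(30 - 7*(-9 + √5)) = -(30 + (63 - 7*√5)) = -(93 - 7*√5) = -93 + 7*√5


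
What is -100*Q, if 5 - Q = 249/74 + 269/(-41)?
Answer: -1243350/1517 ≈ -819.61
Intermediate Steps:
Q = 24867/3034 (Q = 5 - (249/74 + 269/(-41)) = 5 - (249*(1/74) + 269*(-1/41)) = 5 - (249/74 - 269/41) = 5 - 1*(-9697/3034) = 5 + 9697/3034 = 24867/3034 ≈ 8.1961)
-100*Q = -100*24867/3034 = -1243350/1517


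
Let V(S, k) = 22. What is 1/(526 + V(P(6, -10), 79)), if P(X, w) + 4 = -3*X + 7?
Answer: 1/548 ≈ 0.0018248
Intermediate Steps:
P(X, w) = 3 - 3*X (P(X, w) = -4 + (-3*X + 7) = -4 + (7 - 3*X) = 3 - 3*X)
1/(526 + V(P(6, -10), 79)) = 1/(526 + 22) = 1/548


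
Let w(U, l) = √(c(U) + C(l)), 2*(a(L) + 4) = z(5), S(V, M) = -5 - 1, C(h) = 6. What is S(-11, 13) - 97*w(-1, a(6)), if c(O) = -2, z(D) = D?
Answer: -200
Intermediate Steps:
S(V, M) = -6
a(L) = -3/2 (a(L) = -4 + (½)*5 = -4 + 5/2 = -3/2)
w(U, l) = 2 (w(U, l) = √(-2 + 6) = √4 = 2)
S(-11, 13) - 97*w(-1, a(6)) = -6 - 97*2 = -6 - 194 = -200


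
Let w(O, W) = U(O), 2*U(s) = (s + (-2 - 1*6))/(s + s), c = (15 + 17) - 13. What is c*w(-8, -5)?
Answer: 19/2 ≈ 9.5000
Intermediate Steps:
c = 19 (c = 32 - 13 = 19)
U(s) = (-8 + s)/(4*s) (U(s) = ((s + (-2 - 1*6))/(s + s))/2 = ((s + (-2 - 6))/((2*s)))/2 = ((s - 8)*(1/(2*s)))/2 = ((-8 + s)*(1/(2*s)))/2 = ((-8 + s)/(2*s))/2 = (-8 + s)/(4*s))
w(O, W) = (-8 + O)/(4*O)
c*w(-8, -5) = 19*((¼)*(-8 - 8)/(-8)) = 19*((¼)*(-⅛)*(-16)) = 19*(½) = 19/2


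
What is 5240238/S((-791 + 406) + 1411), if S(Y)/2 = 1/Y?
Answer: 2688242094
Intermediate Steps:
S(Y) = 2/Y
5240238/S((-791 + 406) + 1411) = 5240238/((2/((-791 + 406) + 1411))) = 5240238/((2/(-385 + 1411))) = 5240238/((2/1026)) = 5240238/((2*(1/1026))) = 5240238/(1/513) = 5240238*513 = 2688242094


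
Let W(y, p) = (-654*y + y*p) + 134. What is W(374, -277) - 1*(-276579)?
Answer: -71481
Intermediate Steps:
W(y, p) = 134 - 654*y + p*y (W(y, p) = (-654*y + p*y) + 134 = 134 - 654*y + p*y)
W(374, -277) - 1*(-276579) = (134 - 654*374 - 277*374) - 1*(-276579) = (134 - 244596 - 103598) + 276579 = -348060 + 276579 = -71481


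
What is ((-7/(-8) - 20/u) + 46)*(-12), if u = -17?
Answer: -19605/34 ≈ -576.62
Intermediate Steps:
((-7/(-8) - 20/u) + 46)*(-12) = ((-7/(-8) - 20/(-17)) + 46)*(-12) = ((-7*(-1/8) - 20*(-1/17)) + 46)*(-12) = ((7/8 + 20/17) + 46)*(-12) = (279/136 + 46)*(-12) = (6535/136)*(-12) = -19605/34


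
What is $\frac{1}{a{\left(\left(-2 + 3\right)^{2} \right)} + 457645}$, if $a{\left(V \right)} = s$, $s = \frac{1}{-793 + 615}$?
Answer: $\frac{178}{81460809} \approx 2.1851 \cdot 10^{-6}$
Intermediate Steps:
$s = - \frac{1}{178}$ ($s = \frac{1}{-178} = - \frac{1}{178} \approx -0.005618$)
$a{\left(V \right)} = - \frac{1}{178}$
$\frac{1}{a{\left(\left(-2 + 3\right)^{2} \right)} + 457645} = \frac{1}{- \frac{1}{178} + 457645} = \frac{1}{\frac{81460809}{178}} = \frac{178}{81460809}$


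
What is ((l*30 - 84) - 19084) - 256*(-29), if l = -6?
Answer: -11924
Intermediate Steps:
((l*30 - 84) - 19084) - 256*(-29) = ((-6*30 - 84) - 19084) - 256*(-29) = ((-180 - 84) - 19084) + 7424 = (-264 - 19084) + 7424 = -19348 + 7424 = -11924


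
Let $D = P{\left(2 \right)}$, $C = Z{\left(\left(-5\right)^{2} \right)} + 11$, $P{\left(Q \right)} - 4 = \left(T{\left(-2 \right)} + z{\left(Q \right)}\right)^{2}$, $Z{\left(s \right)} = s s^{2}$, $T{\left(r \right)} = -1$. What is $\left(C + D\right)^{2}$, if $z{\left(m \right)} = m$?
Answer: $244640881$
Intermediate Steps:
$Z{\left(s \right)} = s^{3}$
$P{\left(Q \right)} = 4 + \left(-1 + Q\right)^{2}$
$C = 15636$ ($C = \left(\left(-5\right)^{2}\right)^{3} + 11 = 25^{3} + 11 = 15625 + 11 = 15636$)
$D = 5$ ($D = 4 + \left(-1 + 2\right)^{2} = 4 + 1^{2} = 4 + 1 = 5$)
$\left(C + D\right)^{2} = \left(15636 + 5\right)^{2} = 15641^{2} = 244640881$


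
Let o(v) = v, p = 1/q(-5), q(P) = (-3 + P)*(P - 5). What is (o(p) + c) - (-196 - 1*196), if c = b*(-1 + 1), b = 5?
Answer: 31361/80 ≈ 392.01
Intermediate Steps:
q(P) = (-5 + P)*(-3 + P) (q(P) = (-3 + P)*(-5 + P) = (-5 + P)*(-3 + P))
p = 1/80 (p = 1/(15 + (-5)² - 8*(-5)) = 1/(15 + 25 + 40) = 1/80 ≈ 0.012500)
c = 0 (c = 5*(-1 + 1) = 5*0 = 0)
(o(p) + c) - (-196 - 1*196) = (1/80 + 0) - (-196 - 1*196) = 1/80 - (-196 - 196) = 1/80 - 1*(-392) = 1/80 + 392 = 31361/80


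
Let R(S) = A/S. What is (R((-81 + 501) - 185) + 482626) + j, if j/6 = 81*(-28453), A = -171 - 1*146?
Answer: -3136200337/235 ≈ -1.3346e+7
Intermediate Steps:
A = -317 (A = -171 - 146 = -317)
j = -13828158 (j = 6*(81*(-28453)) = 6*(-2304693) = -13828158)
R(S) = -317/S
(R((-81 + 501) - 185) + 482626) + j = (-317/((-81 + 501) - 185) + 482626) - 13828158 = (-317/(420 - 185) + 482626) - 13828158 = (-317/235 + 482626) - 13828158 = 113416793/235 - 13828158 = -3136200337/235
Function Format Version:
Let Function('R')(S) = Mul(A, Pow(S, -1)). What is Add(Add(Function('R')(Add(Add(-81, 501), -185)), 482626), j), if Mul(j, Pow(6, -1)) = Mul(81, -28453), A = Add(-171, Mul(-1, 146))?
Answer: Rational(-3136200337, 235) ≈ -1.3346e+7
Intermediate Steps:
A = -317 (A = Add(-171, -146) = -317)
j = -13828158 (j = Mul(6, Mul(81, -28453)) = Mul(6, -2304693) = -13828158)
Function('R')(S) = Mul(-317, Pow(S, -1))
Add(Add(Function('R')(Add(Add(-81, 501), -185)), 482626), j) = Add(Add(Mul(-317, Pow(Add(Add(-81, 501), -185), -1)), 482626), -13828158) = Add(Add(Mul(-317, Pow(Add(420, -185), -1)), 482626), -13828158) = Add(Add(Mul(-317, Pow(235, -1)), 482626), -13828158) = Add(Add(Mul(-317, Rational(1, 235)), 482626), -13828158) = Add(Add(Rational(-317, 235), 482626), -13828158) = Add(Rational(113416793, 235), -13828158) = Rational(-3136200337, 235)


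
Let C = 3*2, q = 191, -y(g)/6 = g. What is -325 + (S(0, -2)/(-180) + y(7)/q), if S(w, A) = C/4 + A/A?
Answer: -4472615/13752 ≈ -325.23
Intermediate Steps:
y(g) = -6*g
C = 6
S(w, A) = 5/2 (S(w, A) = 6/4 + A/A = 6*(1/4) + 1 = 3/2 + 1 = 5/2)
-325 + (S(0, -2)/(-180) + y(7)/q) = -325 + ((5/2)/(-180) - 6*7/191) = -325 + ((5/2)*(-1/180) - 42*1/191) = -325 + (-1/72 - 42/191) = -325 - 3215/13752 = -4472615/13752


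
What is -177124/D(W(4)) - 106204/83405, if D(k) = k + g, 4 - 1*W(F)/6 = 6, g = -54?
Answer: 1054715554/393195 ≈ 2682.4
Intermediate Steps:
W(F) = -12 (W(F) = 24 - 6*6 = 24 - 36 = -12)
D(k) = -54 + k (D(k) = k - 54 = -54 + k)
-177124/D(W(4)) - 106204/83405 = -177124/(-54 - 12) - 106204/83405 = -177124/(-66) - 106204*1/83405 = -177124*(-1/66) - 15172/11915 = 88562/33 - 15172/11915 = 1054715554/393195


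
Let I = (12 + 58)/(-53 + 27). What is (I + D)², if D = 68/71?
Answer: 2563201/851929 ≈ 3.0087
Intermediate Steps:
D = 68/71 (D = 68*(1/71) = 68/71 ≈ 0.95775)
I = -35/13 (I = 70/(-26) = 70*(-1/26) = -35/13 ≈ -2.6923)
(I + D)² = (-35/13 + 68/71)² = (-1601/923)² = 2563201/851929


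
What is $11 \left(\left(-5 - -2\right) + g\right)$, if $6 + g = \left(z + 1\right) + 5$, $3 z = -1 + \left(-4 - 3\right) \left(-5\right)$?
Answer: $\frac{275}{3} \approx 91.667$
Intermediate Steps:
$z = \frac{34}{3}$ ($z = \frac{-1 + \left(-4 - 3\right) \left(-5\right)}{3} = \frac{-1 - -35}{3} = \frac{-1 + 35}{3} = \frac{1}{3} \cdot 34 = \frac{34}{3} \approx 11.333$)
$g = \frac{34}{3}$ ($g = -6 + \left(\left(\frac{34}{3} + 1\right) + 5\right) = -6 + \left(\frac{37}{3} + 5\right) = -6 + \frac{52}{3} = \frac{34}{3} \approx 11.333$)
$11 \left(\left(-5 - -2\right) + g\right) = 11 \left(\left(-5 - -2\right) + \frac{34}{3}\right) = 11 \left(\left(-5 + 2\right) + \frac{34}{3}\right) = 11 \left(-3 + \frac{34}{3}\right) = 11 \cdot \frac{25}{3} = \frac{275}{3}$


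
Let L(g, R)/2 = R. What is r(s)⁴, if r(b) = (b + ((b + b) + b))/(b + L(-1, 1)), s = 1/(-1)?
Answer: 256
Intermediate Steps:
L(g, R) = 2*R
s = -1
r(b) = 4*b/(2 + b) (r(b) = (b + ((b + b) + b))/(b + 2*1) = (b + (2*b + b))/(b + 2) = (b + 3*b)/(2 + b) = (4*b)/(2 + b) = 4*b/(2 + b))
r(s)⁴ = (4*(-1)/(2 - 1))⁴ = (4*(-1)/1)⁴ = (4*(-1)*1)⁴ = (-4)⁴ = 256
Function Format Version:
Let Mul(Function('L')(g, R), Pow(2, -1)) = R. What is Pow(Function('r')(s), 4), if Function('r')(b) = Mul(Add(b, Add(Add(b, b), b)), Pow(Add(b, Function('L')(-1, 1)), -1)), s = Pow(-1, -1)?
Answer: 256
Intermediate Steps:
Function('L')(g, R) = Mul(2, R)
s = -1
Function('r')(b) = Mul(4, b, Pow(Add(2, b), -1)) (Function('r')(b) = Mul(Add(b, Add(Add(b, b), b)), Pow(Add(b, Mul(2, 1)), -1)) = Mul(Add(b, Add(Mul(2, b), b)), Pow(Add(b, 2), -1)) = Mul(Add(b, Mul(3, b)), Pow(Add(2, b), -1)) = Mul(Mul(4, b), Pow(Add(2, b), -1)) = Mul(4, b, Pow(Add(2, b), -1)))
Pow(Function('r')(s), 4) = Pow(Mul(4, -1, Pow(Add(2, -1), -1)), 4) = Pow(Mul(4, -1, Pow(1, -1)), 4) = Pow(Mul(4, -1, 1), 4) = Pow(-4, 4) = 256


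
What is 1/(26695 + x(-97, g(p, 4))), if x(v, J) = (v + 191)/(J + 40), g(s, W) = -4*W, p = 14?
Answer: 12/320387 ≈ 3.7455e-5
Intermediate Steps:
x(v, J) = (191 + v)/(40 + J)
1/(26695 + x(-97, g(p, 4))) = 1/(26695 + (191 - 97)/(40 - 4*4)) = 1/(26695 + 94/(40 - 16)) = 1/(26695 + 94/24) = 1/(26695 + (1/24)*94) = 1/(26695 + 47/12) = 1/(320387/12) = 12/320387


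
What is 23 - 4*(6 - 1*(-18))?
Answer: -73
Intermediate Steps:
23 - 4*(6 - 1*(-18)) = 23 - 4*(6 + 18) = 23 - 4*24 = 23 - 96 = -73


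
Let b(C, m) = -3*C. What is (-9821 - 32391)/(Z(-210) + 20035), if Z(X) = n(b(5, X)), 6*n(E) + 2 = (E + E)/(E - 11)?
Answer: -3292536/1562719 ≈ -2.1069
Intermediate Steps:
n(E) = -⅓ + E/(3*(-11 + E)) (n(E) = -⅓ + ((E + E)/(E - 11))/6 = -⅓ + ((2*E)/(-11 + E))/6 = -⅓ + (2*E/(-11 + E))/6 = -⅓ + E/(3*(-11 + E)))
Z(X) = -11/78 (Z(X) = 11/(3*(-11 - 3*5)) = 11/(3*(-11 - 15)) = (11/3)/(-26) = (11/3)*(-1/26) = -11/78)
(-9821 - 32391)/(Z(-210) + 20035) = (-9821 - 32391)/(-11/78 + 20035) = -42212/1562719/78 = -42212*78/1562719 = -3292536/1562719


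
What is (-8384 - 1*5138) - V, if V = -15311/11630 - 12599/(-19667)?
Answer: -3092694738553/228727210 ≈ -13521.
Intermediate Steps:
V = -154595067/228727210 (V = -15311*1/11630 - 12599*(-1/19667) = -15311/11630 + 12599/19667 = -154595067/228727210 ≈ -0.67589)
(-8384 - 1*5138) - V = (-8384 - 1*5138) - 1*(-154595067/228727210) = (-8384 - 5138) + 154595067/228727210 = -13522 + 154595067/228727210 = -3092694738553/228727210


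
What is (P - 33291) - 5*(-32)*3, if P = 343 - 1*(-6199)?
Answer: -26269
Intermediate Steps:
P = 6542 (P = 343 + 6199 = 6542)
(P - 33291) - 5*(-32)*3 = (6542 - 33291) - 5*(-32)*3 = -26749 + 160*3 = -26749 + 480 = -26269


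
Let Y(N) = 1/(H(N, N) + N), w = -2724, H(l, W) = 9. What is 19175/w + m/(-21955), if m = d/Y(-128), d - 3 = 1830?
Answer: 173190823/59805420 ≈ 2.8959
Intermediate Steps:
d = 1833 (d = 3 + 1830 = 1833)
Y(N) = 1/(9 + N)
m = -218127 (m = 1833/(1/(9 - 128)) = 1833/(1/(-119)) = 1833/(-1/119) = 1833*(-119) = -218127)
19175/w + m/(-21955) = 19175/(-2724) - 218127/(-21955) = 19175*(-1/2724) - 218127*(-1/21955) = -19175/2724 + 218127/21955 = 173190823/59805420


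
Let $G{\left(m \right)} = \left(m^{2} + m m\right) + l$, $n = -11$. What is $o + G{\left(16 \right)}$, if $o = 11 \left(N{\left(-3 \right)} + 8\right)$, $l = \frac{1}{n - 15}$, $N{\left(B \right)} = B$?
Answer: $\frac{14741}{26} \approx 566.96$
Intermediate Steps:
$l = - \frac{1}{26}$ ($l = \frac{1}{-11 - 15} = \frac{1}{-26} = - \frac{1}{26} \approx -0.038462$)
$o = 55$ ($o = 11 \left(-3 + 8\right) = 11 \cdot 5 = 55$)
$G{\left(m \right)} = - \frac{1}{26} + 2 m^{2}$ ($G{\left(m \right)} = \left(m^{2} + m m\right) - \frac{1}{26} = \left(m^{2} + m^{2}\right) - \frac{1}{26} = 2 m^{2} - \frac{1}{26} = - \frac{1}{26} + 2 m^{2}$)
$o + G{\left(16 \right)} = 55 - \left(\frac{1}{26} - 2 \cdot 16^{2}\right) = 55 + \left(- \frac{1}{26} + 2 \cdot 256\right) = 55 + \left(- \frac{1}{26} + 512\right) = 55 + \frac{13311}{26} = \frac{14741}{26}$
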